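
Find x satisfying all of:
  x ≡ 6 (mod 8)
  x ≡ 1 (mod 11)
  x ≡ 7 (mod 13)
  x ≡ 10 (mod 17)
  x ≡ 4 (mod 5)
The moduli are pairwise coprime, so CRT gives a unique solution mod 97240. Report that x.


Product of moduli M = 8 · 11 · 13 · 17 · 5 = 97240.
Merge one congruence at a time:
  Start: x ≡ 6 (mod 8).
  Combine with x ≡ 1 (mod 11); new modulus lcm = 88.
    Write x = 6 + 8·t and substitute into x ≡ 1 (mod 11): 8·t ≡ 1 − 6 = -5 (mod 11).
    Reduce coefficients mod 11: 8·t ≡ 6 (mod 11).
    The inverse of 8 mod 11 is 7 (since 8·7 = 56 = 5·11 + 1), so t ≡ 7·6 = 42 ≡ 9 (mod 11).
    Then x = 6 + 8·9 = 78, valid modulo lcm(8, 11) = 88: x ≡ 78 (mod 88).
  Combine with x ≡ 7 (mod 13); new modulus lcm = 1144.
    Write x = 78 + 88·t and substitute into x ≡ 7 (mod 13): 88·t ≡ 7 − 78 = -71 (mod 13).
    Reduce coefficients mod 13: 10·t ≡ 7 (mod 13).
    The inverse of 10 mod 13 is 4 (since 10·4 = 40 = 3·13 + 1), so t ≡ 4·7 = 28 ≡ 2 (mod 13).
    Then x = 78 + 88·2 = 254, valid modulo lcm(88, 13) = 1144: x ≡ 254 (mod 1144).
  Combine with x ≡ 10 (mod 17); new modulus lcm = 19448.
    Write x = 254 + 1144·t and substitute into x ≡ 10 (mod 17): 1144·t ≡ 10 − 254 = -244 (mod 17).
    Reduce coefficients mod 17: 5·t ≡ 11 (mod 17).
    The inverse of 5 mod 17 is 7 (since 5·7 = 35 = 2·17 + 1), so t ≡ 7·11 = 77 ≡ 9 (mod 17).
    Then x = 254 + 1144·9 = 10550, valid modulo lcm(1144, 17) = 19448: x ≡ 10550 (mod 19448).
  Combine with x ≡ 4 (mod 5); new modulus lcm = 97240.
    Write x = 10550 + 19448·t and substitute into x ≡ 4 (mod 5): 19448·t ≡ 4 − 10550 = -10546 (mod 5).
    Reduce coefficients mod 5: 3·t ≡ 4 (mod 5).
    The inverse of 3 mod 5 is 2 (since 3·2 = 6 = 1·5 + 1), so t ≡ 2·4 = 8 ≡ 3 (mod 5).
    Then x = 10550 + 19448·3 = 68894, valid modulo lcm(19448, 5) = 97240: x ≡ 68894 (mod 97240).
Verify against each original: 68894 mod 8 = 6, 68894 mod 11 = 1, 68894 mod 13 = 7, 68894 mod 17 = 10, 68894 mod 5 = 4.

x ≡ 68894 (mod 97240).


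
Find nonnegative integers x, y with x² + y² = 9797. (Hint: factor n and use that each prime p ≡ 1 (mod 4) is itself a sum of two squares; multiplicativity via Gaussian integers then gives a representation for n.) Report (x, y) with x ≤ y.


Step 1: Factor n = 9797 = 97 · 101.
Step 2: Check the mod-4 condition on each prime factor: 97 ≡ 1 (mod 4), exponent 1; 101 ≡ 1 (mod 4), exponent 1.
All primes ≡ 3 (mod 4) appear to even exponent (or don't appear), so by the two-squares theorem n IS expressible as a sum of two squares.
Step 3: Build a representation. Here n = 97 · 101 is a product of primes ≡ 1 (mod 4). Each prime p ≡ 1 (mod 4) is itself a sum of two squares; find a² by testing p − a² for a perfect square:
  97: 97 − 1² = 96, 97 − 2² = 93, 97 − 3² = 88, 97 − 4² = 81 = 9² ⇒ 97 = 4² + 9².
  101: 101 − 1² = 100 = 10² ⇒ 101 = 1² + 10².
  Combine using the Brahmagupta–Fibonacci identity (a² + b²)(c² + d²) = (ac − bd)² + (ad + bc)² = (ac + bd)² + (ad − bc)²:
  97 · 101 = 9797: from (4² + 9²)(1² + 10²), take (4·1 − 9·10, 4·10 + 9·1) = (4 − 90, 40 + 9) = (-86, 49); dropping signs (only squares matter) gives (86, 49); check 86² + 49² = 7396 + 2401 = 9797 ✓.
Step 4: Order so x ≤ y and verify: 49² + 86² = 2401 + 7396 = 9797 = n. ✓

n = 9797 = 49² + 86² (one valid representation with x ≤ y).


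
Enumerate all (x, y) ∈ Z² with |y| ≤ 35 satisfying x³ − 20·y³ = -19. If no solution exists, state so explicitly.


The equation is x³ - 20y³ = -19. For fixed y, x³ = 20·y³ − 19, so a solution requires the RHS to be a perfect cube.
Strategy: iterate y from -35 to 35, compute RHS = 20·y³ − 19, and check whether it is a (positive or negative) perfect cube.
Check small values of y:
  y = 0: RHS = -19 is not a perfect cube.
  y = 1: RHS = 1 = (1)³ ⇒ x = 1 works.
  y = -1: RHS = -39 is not a perfect cube.
  y = 2: RHS = 141 is not a perfect cube.
  y = -2: RHS = -179 is not a perfect cube.
  y = 3: RHS = 521 is not a perfect cube.
  y = -3: RHS = -559 is not a perfect cube.
Continuing the search up to |y| = 35 finds no further solutions beyond those listed.
Collected solutions: (1, 1).

Solutions (with |y| ≤ 35): (1, 1).


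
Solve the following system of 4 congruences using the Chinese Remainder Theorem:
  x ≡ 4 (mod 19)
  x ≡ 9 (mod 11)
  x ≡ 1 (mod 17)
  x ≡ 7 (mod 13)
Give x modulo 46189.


Product of moduli M = 19 · 11 · 17 · 13 = 46189.
Merge one congruence at a time:
  Start: x ≡ 4 (mod 19).
  Combine with x ≡ 9 (mod 11); new modulus lcm = 209.
    Write x = 4 + 19·t and substitute into x ≡ 9 (mod 11): 19·t ≡ 9 − 4 = 5 (mod 11).
    Reduce coefficients mod 11: 8·t ≡ 5 (mod 11).
    The inverse of 8 mod 11 is 7 (since 8·7 = 56 = 5·11 + 1), so t ≡ 7·5 = 35 ≡ 2 (mod 11).
    Then x = 4 + 19·2 = 42, valid modulo lcm(19, 11) = 209: x ≡ 42 (mod 209).
  Combine with x ≡ 1 (mod 17); new modulus lcm = 3553.
    Write x = 42 + 209·t and substitute into x ≡ 1 (mod 17): 209·t ≡ 1 − 42 = -41 (mod 17).
    Reduce coefficients mod 17: 5·t ≡ 10 (mod 17).
    The inverse of 5 mod 17 is 7 (since 5·7 = 35 = 2·17 + 1), so t ≡ 7·10 = 70 ≡ 2 (mod 17).
    Then x = 42 + 209·2 = 460, valid modulo lcm(209, 17) = 3553: x ≡ 460 (mod 3553).
  Combine with x ≡ 7 (mod 13); new modulus lcm = 46189.
    Write x = 460 + 3553·t and substitute into x ≡ 7 (mod 13): 3553·t ≡ 7 − 460 = -453 (mod 13).
    Reduce coefficients mod 13: 4·t ≡ 2 (mod 13).
    The inverse of 4 mod 13 is 10 (since 4·10 = 40 = 3·13 + 1), so t ≡ 10·2 = 20 ≡ 7 (mod 13).
    Then x = 460 + 3553·7 = 25331, valid modulo lcm(3553, 13) = 46189: x ≡ 25331 (mod 46189).
Verify against each original: 25331 mod 19 = 4, 25331 mod 11 = 9, 25331 mod 17 = 1, 25331 mod 13 = 7.

x ≡ 25331 (mod 46189).


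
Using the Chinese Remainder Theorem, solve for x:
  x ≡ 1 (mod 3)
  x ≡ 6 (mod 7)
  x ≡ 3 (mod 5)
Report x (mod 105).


Moduli 3, 7, 5 are pairwise coprime; by CRT there is a unique solution modulo M = 3 · 7 · 5 = 105.
Solve pairwise, accumulating the modulus:
  Start with x ≡ 1 (mod 3).
  Combine with x ≡ 6 (mod 7): since gcd(3, 7) = 1, we get a unique residue mod 21.
    Write x = 1 + 3·t and substitute into x ≡ 6 (mod 7): 3·t ≡ 6 − 1 = 5 (mod 7).
    The inverse of 3 mod 7 is 5 (since 3·5 = 15 = 2·7 + 1), so t ≡ 5·5 = 25 ≡ 4 (mod 7).
    Then x = 1 + 3·4 = 13, valid modulo lcm(3, 7) = 21: x ≡ 13 (mod 21).
  Combine with x ≡ 3 (mod 5): since gcd(21, 5) = 1, we get a unique residue mod 105.
    Write x = 13 + 21·t and substitute into x ≡ 3 (mod 5): 21·t ≡ 3 − 13 = -10 (mod 5).
    Reduce coefficients mod 5: 1·t ≡ 0 (mod 5).
    So t ≡ 0 (mod 5).
    Then x = 13 + 21·0 = 13, valid modulo lcm(21, 5) = 105: x ≡ 13 (mod 105).
Verify: 13 mod 3 = 1 ✓, 13 mod 7 = 6 ✓, 13 mod 5 = 3 ✓.

x ≡ 13 (mod 105).


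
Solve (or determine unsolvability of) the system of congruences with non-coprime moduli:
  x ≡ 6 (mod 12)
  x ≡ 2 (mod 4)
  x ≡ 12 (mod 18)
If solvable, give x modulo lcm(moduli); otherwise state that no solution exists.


Moduli 12, 4, 18 are not pairwise coprime, so CRT works modulo lcm(m_i) when all pairwise compatibility conditions hold.
Pairwise compatibility: gcd(m_i, m_j) must divide a_i - a_j for every pair.
Merge one congruence at a time:
  Start: x ≡ 6 (mod 12).
  Combine with x ≡ 2 (mod 4): gcd(12, 4) = 4; 2 - 6 = -4, which IS divisible by 4, so compatible.
    Write x = 6 + 12·t and substitute into x ≡ 2 (mod 4): 12·t ≡ 2 − 6 = -4 (mod 4).
    Divide the congruence (and modulus) by g = 4: 3·t ≡ -1 (mod 1).
    Modulo 1 every t works; take t = 0.
    Then x = 6 + 12·0 = 6, valid modulo lcm(12, 4) = 12: x ≡ 6 (mod 12).
  Combine with x ≡ 12 (mod 18): gcd(12, 18) = 6; 12 - 6 = 6, which IS divisible by 6, so compatible.
    Write x = 6 + 12·t and substitute into x ≡ 12 (mod 18): 12·t ≡ 12 − 6 = 6 (mod 18).
    Divide the congruence (and modulus) by g = 6: 2·t ≡ 1 (mod 3).
    The inverse of 2 mod 3 is 2 (since 2·2 = 4 = 1·3 + 1), so t ≡ 2·1 = 2 ≡ 2 (mod 3).
    Then x = 6 + 12·2 = 30, valid modulo lcm(12, 18) = 36: x ≡ 30 (mod 36).
Verify: 30 mod 12 = 6, 30 mod 4 = 2, 30 mod 18 = 12.

x ≡ 30 (mod 36).


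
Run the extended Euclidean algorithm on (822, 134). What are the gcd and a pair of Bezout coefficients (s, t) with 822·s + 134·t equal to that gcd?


Euclidean algorithm on (822, 134) — divide until remainder is 0:
  822 = 6 · 134 + 18
  134 = 7 · 18 + 8
  18 = 2 · 8 + 2
  8 = 4 · 2 + 0
gcd(822, 134) = 2.
Track Bezout coefficients alongside the remainders: start with r₀ = 822 = a·1 + b·0 (s = 1, t = 0) and r₁ = 134 = a·0 + b·1 (s = 0, t = 1); each new remainder r_{k+1} = r_{k-1} − q_k·r_k inherits s_{k+1} = s_{k-1} − q_k·s_k, t_{k+1} = t_{k-1} − q_k·t_k, so r_k = a·s_k + b·t_k at every step:
  q = 6: r = 18, s = 1 − 6·0 = 1, t = 0 − 6·1 = -6  (check: 822·1 + 134·(-6) = 18)
  q = 7: r = 8, s = 0 − 7·1 = -7, t = 1 − 7·(-6) = 43  (check: 822·(-7) + 134·43 = 8)
  q = 2: r = 2, s = 1 − 2·(-7) = 15, t = -6 − 2·43 = -92  (check: 822·15 + 134·(-92) = 2)
The row with r = 2 (the gcd) gives the Bezout coefficients s = 15, t = -92.
Result: 822 · (15) + 134 · (-92) = 2.

gcd(822, 134) = 2; s = 15, t = -92 (check: 822·15 + 134·(-92) = 2).


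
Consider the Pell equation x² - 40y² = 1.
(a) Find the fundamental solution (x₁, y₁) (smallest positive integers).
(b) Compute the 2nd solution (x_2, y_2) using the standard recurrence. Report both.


Step 1: Find the fundamental solution (x₁, y₁) of x² - 40y² = 1.
  Expand √40 as a continued fraction. a₀ = ⌊√40⌋ = 6; iterate m_{k+1} = d_k·a_k − m_k, d_{k+1} = (40 − m_{k+1}²)/d_k, a_{k+1} = ⌊(a₀ + m_{k+1})/d_{k+1}⌋ (starting m₀ = 0, d₀ = 1), with convergents p_k = a_k·p_{k-1} + p_{k-2}, q_k = a_k·q_{k-1} + q_{k-2} (p₋₁ = 1, q₋₁ = 0):
  k = 0: a₀ = 6; p₀/q₀ = 6/1; p₀² − 40·q₀² = 36 − 40 = -4.
  k = 1: m = 6, d = 4, a = ⌊(6 + 6)/4⌋ = 3; p/q = (3·6 + 1)/(3·1 + 0) = 19/3; p² − 40·q² = 361 − 360 = 1.
  The first convergent with p² − 40·q² = 1 gives the fundamental solution (x₁, y₁) = (19, 3).
Step 2: Apply the recurrence (x_{n+1}, y_{n+1}) = (x₁x_n + 40y₁y_n, x₁y_n + y₁x_n) repeatedly.
  From (x_1, y_1) = (19, 3): x_2 = 19·19 + 40·3·3 = 721; y_2 = 19·3 + 3·19 = 114.
Step 3: Verify x_2² - 40·y_2² = 519841 - 519840 = 1 (should be 1). ✓

(x_1, y_1) = (19, 3); (x_2, y_2) = (721, 114).


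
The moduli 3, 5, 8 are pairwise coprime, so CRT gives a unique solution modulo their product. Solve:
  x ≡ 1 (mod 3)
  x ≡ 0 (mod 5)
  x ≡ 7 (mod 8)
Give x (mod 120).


Moduli 3, 5, 8 are pairwise coprime; by CRT there is a unique solution modulo M = 3 · 5 · 8 = 120.
Solve pairwise, accumulating the modulus:
  Start with x ≡ 1 (mod 3).
  Combine with x ≡ 0 (mod 5): since gcd(3, 5) = 1, we get a unique residue mod 15.
    Write x = 1 + 3·t and substitute into x ≡ 0 (mod 5): 3·t ≡ 0 − 1 = -1 (mod 5).
    Reduce coefficients mod 5: 3·t ≡ 4 (mod 5).
    The inverse of 3 mod 5 is 2 (since 3·2 = 6 = 1·5 + 1), so t ≡ 2·4 = 8 ≡ 3 (mod 5).
    Then x = 1 + 3·3 = 10, valid modulo lcm(3, 5) = 15: x ≡ 10 (mod 15).
  Combine with x ≡ 7 (mod 8): since gcd(15, 8) = 1, we get a unique residue mod 120.
    Write x = 10 + 15·t and substitute into x ≡ 7 (mod 8): 15·t ≡ 7 − 10 = -3 (mod 8).
    Reduce coefficients mod 8: 7·t ≡ 5 (mod 8).
    The inverse of 7 mod 8 is 7 (since 7·7 = 49 = 6·8 + 1), so t ≡ 7·5 = 35 ≡ 3 (mod 8).
    Then x = 10 + 15·3 = 55, valid modulo lcm(15, 8) = 120: x ≡ 55 (mod 120).
Verify: 55 mod 3 = 1 ✓, 55 mod 5 = 0 ✓, 55 mod 8 = 7 ✓.

x ≡ 55 (mod 120).


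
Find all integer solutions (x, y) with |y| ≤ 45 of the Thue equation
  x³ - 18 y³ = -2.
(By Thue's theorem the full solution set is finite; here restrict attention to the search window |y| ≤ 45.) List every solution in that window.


The equation is x³ - 18y³ = -2. For fixed y, x³ = 18·y³ − 2, so a solution requires the RHS to be a perfect cube.
Strategy: iterate y from -45 to 45, compute RHS = 18·y³ − 2, and check whether it is a (positive or negative) perfect cube.
Check small values of y:
  y = 0: RHS = -2 is not a perfect cube.
  y = 1: RHS = 16 is not a perfect cube.
  y = -1: RHS = -20 is not a perfect cube.
  y = 2: RHS = 142 is not a perfect cube.
  y = -2: RHS = -146 is not a perfect cube.
  y = 3: RHS = 484 is not a perfect cube.
  y = -3: RHS = -488 is not a perfect cube.
Continuing the search up to |y| = 45 finds no solutions either.
No (x, y) in the scanned range satisfies the equation.

No integer solutions with |y| ≤ 45.


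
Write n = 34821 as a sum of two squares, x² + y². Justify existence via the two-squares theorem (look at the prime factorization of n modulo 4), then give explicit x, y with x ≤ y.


Step 1: Factor n = 34821 = 3^2 · 53 · 73.
Step 2: Check the mod-4 condition on each prime factor: 3 ≡ 3 (mod 4), exponent 2 (must be even); 53 ≡ 1 (mod 4), exponent 1; 73 ≡ 1 (mod 4), exponent 1.
All primes ≡ 3 (mod 4) appear to even exponent (or don't appear), so by the two-squares theorem n IS expressible as a sum of two squares.
Step 3: Build a representation. Group n = k² · m with k = 3 and m = 53 · 73 = 3869 (a product of primes ≡ 1 (mod 4)); a representation of m scales to one of n via (k·x)² + (k·y)² = k²(x² + y²). Each prime p ≡ 1 (mod 4) is itself a sum of two squares; find a² by testing p − a² for a perfect square:
  53: 53 − 1² = 52, 53 − 2² = 49 = 7² ⇒ 53 = 2² + 7².
  73: 73 − 1² = 72, 73 − 2² = 69, 73 − 3² = 64 = 8² ⇒ 73 = 3² + 8².
  Combine using the Brahmagupta–Fibonacci identity (a² + b²)(c² + d²) = (ac − bd)² + (ad + bc)² = (ac + bd)² + (ad − bc)²:
  53 · 73 = 3869: from (2² + 7²)(3² + 8²), take (2·3 − 7·8, 2·8 + 7·3) = (6 − 56, 16 + 21) = (-50, 37); dropping signs (only squares matter) gives (50, 37); check 50² + 37² = 2500 + 1369 = 3869 ✓.
  Scale by k = 3: (3·50, 3·37) = (150, 111).
Step 4: Order so x ≤ y and verify: 111² + 150² = 12321 + 22500 = 34821 = n. ✓

n = 34821 = 111² + 150² (one valid representation with x ≤ y).


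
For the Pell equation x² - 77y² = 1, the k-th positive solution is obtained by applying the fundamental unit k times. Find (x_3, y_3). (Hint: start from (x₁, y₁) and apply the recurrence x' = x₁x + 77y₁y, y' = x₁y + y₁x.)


Step 1: Find the fundamental solution (x₁, y₁) of x² - 77y² = 1.
  Expand √77 as a continued fraction. a₀ = ⌊√77⌋ = 8; iterate m_{k+1} = d_k·a_k − m_k, d_{k+1} = (77 − m_{k+1}²)/d_k, a_{k+1} = ⌊(a₀ + m_{k+1})/d_{k+1}⌋ (starting m₀ = 0, d₀ = 1), with convergents p_k = a_k·p_{k-1} + p_{k-2}, q_k = a_k·q_{k-1} + q_{k-2} (p₋₁ = 1, q₋₁ = 0):
  k = 0: a₀ = 8; p₀/q₀ = 8/1; p₀² − 77·q₀² = 64 − 77 = -13.
  k = 1: m = 8, d = 13, a = ⌊(8 + 8)/13⌋ = 1; p/q = (1·8 + 1)/(1·1 + 0) = 9/1; p² − 77·q² = 81 − 77 = 4.
  k = 2: m = 5, d = 4, a = ⌊(8 + 5)/4⌋ = 3; p/q = (3·9 + 8)/(3·1 + 1) = 35/4; p² − 77·q² = 1225 − 1232 = -7.
  k = 3: m = 7, d = 7, a = ⌊(8 + 7)/7⌋ = 2; p/q = (2·35 + 9)/(2·4 + 1) = 79/9; p² − 77·q² = 6241 − 6237 = 4.
  k = 4: m = 7, d = 4, a = ⌊(8 + 7)/4⌋ = 3; p/q = (3·79 + 35)/(3·9 + 4) = 272/31; p² − 77·q² = 73984 − 73997 = -13.
  k = 5: m = 5, d = 13, a = ⌊(8 + 5)/13⌋ = 1; p/q = (1·272 + 79)/(1·31 + 9) = 351/40; p² − 77·q² = 123201 − 123200 = 1.
  The first convergent with p² − 77·q² = 1 gives the fundamental solution (x₁, y₁) = (351, 40).
Step 2: Apply the recurrence (x_{n+1}, y_{n+1}) = (x₁x_n + 77y₁y_n, x₁y_n + y₁x_n) repeatedly.
  From (x_1, y_1) = (351, 40): x_2 = 351·351 + 77·40·40 = 246401; y_2 = 351·40 + 40·351 = 28080.
  From (x_2, y_2) = (246401, 28080): x_3 = 351·246401 + 77·40·28080 = 172973151; y_3 = 351·28080 + 40·246401 = 19712120.
Step 3: Verify x_3² - 77·y_3² = 29919710966868801 - 29919710966868800 = 1 (should be 1). ✓

(x_1, y_1) = (351, 40); (x_3, y_3) = (172973151, 19712120).


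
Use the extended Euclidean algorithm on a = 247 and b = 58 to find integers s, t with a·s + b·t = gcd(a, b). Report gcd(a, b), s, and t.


Euclidean algorithm on (247, 58) — divide until remainder is 0:
  247 = 4 · 58 + 15
  58 = 3 · 15 + 13
  15 = 1 · 13 + 2
  13 = 6 · 2 + 1
  2 = 2 · 1 + 0
gcd(247, 58) = 1.
Track Bezout coefficients alongside the remainders: start with r₀ = 247 = a·1 + b·0 (s = 1, t = 0) and r₁ = 58 = a·0 + b·1 (s = 0, t = 1); each new remainder r_{k+1} = r_{k-1} − q_k·r_k inherits s_{k+1} = s_{k-1} − q_k·s_k, t_{k+1} = t_{k-1} − q_k·t_k, so r_k = a·s_k + b·t_k at every step:
  q = 4: r = 15, s = 1 − 4·0 = 1, t = 0 − 4·1 = -4  (check: 247·1 + 58·(-4) = 15)
  q = 3: r = 13, s = 0 − 3·1 = -3, t = 1 − 3·(-4) = 13  (check: 247·(-3) + 58·13 = 13)
  q = 1: r = 2, s = 1 − 1·(-3) = 4, t = -4 − 1·13 = -17  (check: 247·4 + 58·(-17) = 2)
  q = 6: r = 1, s = -3 − 6·4 = -27, t = 13 − 6·(-17) = 115  (check: 247·(-27) + 58·115 = 1)
The row with r = 1 (the gcd) gives the Bezout coefficients s = -27, t = 115.
Result: 247 · (-27) + 58 · (115) = 1.

gcd(247, 58) = 1; s = -27, t = 115 (check: 247·(-27) + 58·115 = 1).


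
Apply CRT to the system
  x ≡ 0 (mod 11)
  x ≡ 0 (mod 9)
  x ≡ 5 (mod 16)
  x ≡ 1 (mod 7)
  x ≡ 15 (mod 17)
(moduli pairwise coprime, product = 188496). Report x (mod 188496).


Product of moduli M = 11 · 9 · 16 · 7 · 17 = 188496.
Merge one congruence at a time:
  Start: x ≡ 0 (mod 11).
  Combine with x ≡ 0 (mod 9); new modulus lcm = 99.
    Write x = 0 + 11·t and substitute into x ≡ 0 (mod 9): 11·t ≡ 0 − 0 = 0 (mod 9).
    Reduce coefficients mod 9: 2·t ≡ 0 (mod 9).
    The inverse of 2 mod 9 is 5 (since 2·5 = 10 = 1·9 + 1), so t ≡ 5·0 = 0 ≡ 0 (mod 9).
    Then x = 0 + 11·0 = 0, valid modulo lcm(11, 9) = 99: x ≡ 0 (mod 99).
  Combine with x ≡ 5 (mod 16); new modulus lcm = 1584.
    Write x = 0 + 99·t and substitute into x ≡ 5 (mod 16): 99·t ≡ 5 − 0 = 5 (mod 16).
    Reduce coefficients mod 16: 3·t ≡ 5 (mod 16).
    The inverse of 3 mod 16 is 11 (since 3·11 = 33 = 2·16 + 1), so t ≡ 11·5 = 55 ≡ 7 (mod 16).
    Then x = 0 + 99·7 = 693, valid modulo lcm(99, 16) = 1584: x ≡ 693 (mod 1584).
  Combine with x ≡ 1 (mod 7); new modulus lcm = 11088.
    Write x = 693 + 1584·t and substitute into x ≡ 1 (mod 7): 1584·t ≡ 1 − 693 = -692 (mod 7).
    Reduce coefficients mod 7: 2·t ≡ 1 (mod 7).
    The inverse of 2 mod 7 is 4 (since 2·4 = 8 = 1·7 + 1), so t ≡ 4·1 = 4 ≡ 4 (mod 7).
    Then x = 693 + 1584·4 = 7029, valid modulo lcm(1584, 7) = 11088: x ≡ 7029 (mod 11088).
  Combine with x ≡ 15 (mod 17); new modulus lcm = 188496.
    Write x = 7029 + 11088·t and substitute into x ≡ 15 (mod 17): 11088·t ≡ 15 − 7029 = -7014 (mod 17).
    Reduce coefficients mod 17: 4·t ≡ 7 (mod 17).
    The inverse of 4 mod 17 is 13 (since 4·13 = 52 = 3·17 + 1), so t ≡ 13·7 = 91 ≡ 6 (mod 17).
    Then x = 7029 + 11088·6 = 73557, valid modulo lcm(11088, 17) = 188496: x ≡ 73557 (mod 188496).
Verify against each original: 73557 mod 11 = 0, 73557 mod 9 = 0, 73557 mod 16 = 5, 73557 mod 7 = 1, 73557 mod 17 = 15.

x ≡ 73557 (mod 188496).


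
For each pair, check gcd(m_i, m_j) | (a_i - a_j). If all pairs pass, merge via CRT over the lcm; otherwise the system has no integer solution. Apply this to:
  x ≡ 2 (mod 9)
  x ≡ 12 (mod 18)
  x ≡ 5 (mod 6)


Moduli 9, 18, 6 are not pairwise coprime, so CRT works modulo lcm(m_i) when all pairwise compatibility conditions hold.
Pairwise compatibility: gcd(m_i, m_j) must divide a_i - a_j for every pair.
Merge one congruence at a time:
  Start: x ≡ 2 (mod 9).
  Combine with x ≡ 12 (mod 18): gcd(9, 18) = 9, and 12 - 2 = 10 is NOT divisible by 9.
    ⇒ system is inconsistent (no integer solution).

No solution (the system is inconsistent).


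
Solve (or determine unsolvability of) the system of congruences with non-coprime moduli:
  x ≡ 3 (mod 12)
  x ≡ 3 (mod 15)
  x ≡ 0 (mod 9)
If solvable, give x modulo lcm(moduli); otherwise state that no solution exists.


Moduli 12, 15, 9 are not pairwise coprime, so CRT works modulo lcm(m_i) when all pairwise compatibility conditions hold.
Pairwise compatibility: gcd(m_i, m_j) must divide a_i - a_j for every pair.
Merge one congruence at a time:
  Start: x ≡ 3 (mod 12).
  Combine with x ≡ 3 (mod 15): gcd(12, 15) = 3; 3 - 3 = 0, which IS divisible by 3, so compatible.
    Write x = 3 + 12·t and substitute into x ≡ 3 (mod 15): 12·t ≡ 3 − 3 = 0 (mod 15).
    Divide the congruence (and modulus) by g = 3: 4·t ≡ 0 (mod 5).
    The inverse of 4 mod 5 is 4 (since 4·4 = 16 = 3·5 + 1), so t ≡ 4·0 = 0 ≡ 0 (mod 5).
    Then x = 3 + 12·0 = 3, valid modulo lcm(12, 15) = 60: x ≡ 3 (mod 60).
  Combine with x ≡ 0 (mod 9): gcd(60, 9) = 3; 0 - 3 = -3, which IS divisible by 3, so compatible.
    Write x = 3 + 60·t and substitute into x ≡ 0 (mod 9): 60·t ≡ 0 − 3 = -3 (mod 9).
    Divide the congruence (and modulus) by g = 3: 20·t ≡ -1 (mod 3).
    Reduce coefficients mod 3: 2·t ≡ 2 (mod 3).
    The inverse of 2 mod 3 is 2 (since 2·2 = 4 = 1·3 + 1), so t ≡ 2·2 = 4 ≡ 1 (mod 3).
    Then x = 3 + 60·1 = 63, valid modulo lcm(60, 9) = 180: x ≡ 63 (mod 180).
Verify: 63 mod 12 = 3, 63 mod 15 = 3, 63 mod 9 = 0.

x ≡ 63 (mod 180).


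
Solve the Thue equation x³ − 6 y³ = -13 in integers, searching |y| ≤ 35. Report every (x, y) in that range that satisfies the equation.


The equation is x³ - 6y³ = -13. For fixed y, x³ = 6·y³ − 13, so a solution requires the RHS to be a perfect cube.
Strategy: iterate y from -35 to 35, compute RHS = 6·y³ − 13, and check whether it is a (positive or negative) perfect cube.
Check small values of y:
  y = 0: RHS = -13 is not a perfect cube.
  y = 1: RHS = -7 is not a perfect cube.
  y = -1: RHS = -19 is not a perfect cube.
  y = 2: RHS = 35 is not a perfect cube.
  y = -2: RHS = -61 is not a perfect cube.
  y = 3: RHS = 149 is not a perfect cube.
  y = -3: RHS = -175 is not a perfect cube.
Continuing the search up to |y| = 35 finds no solutions either.
No (x, y) in the scanned range satisfies the equation.

No integer solutions with |y| ≤ 35.


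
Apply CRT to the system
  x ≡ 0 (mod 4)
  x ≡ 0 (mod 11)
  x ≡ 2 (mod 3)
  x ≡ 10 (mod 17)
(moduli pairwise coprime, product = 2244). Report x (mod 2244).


Product of moduli M = 4 · 11 · 3 · 17 = 2244.
Merge one congruence at a time:
  Start: x ≡ 0 (mod 4).
  Combine with x ≡ 0 (mod 11); new modulus lcm = 44.
    Write x = 0 + 4·t and substitute into x ≡ 0 (mod 11): 4·t ≡ 0 − 0 = 0 (mod 11).
    The inverse of 4 mod 11 is 3 (since 4·3 = 12 = 1·11 + 1), so t ≡ 3·0 = 0 ≡ 0 (mod 11).
    Then x = 0 + 4·0 = 0, valid modulo lcm(4, 11) = 44: x ≡ 0 (mod 44).
  Combine with x ≡ 2 (mod 3); new modulus lcm = 132.
    Write x = 0 + 44·t and substitute into x ≡ 2 (mod 3): 44·t ≡ 2 − 0 = 2 (mod 3).
    Reduce coefficients mod 3: 2·t ≡ 2 (mod 3).
    The inverse of 2 mod 3 is 2 (since 2·2 = 4 = 1·3 + 1), so t ≡ 2·2 = 4 ≡ 1 (mod 3).
    Then x = 0 + 44·1 = 44, valid modulo lcm(44, 3) = 132: x ≡ 44 (mod 132).
  Combine with x ≡ 10 (mod 17); new modulus lcm = 2244.
    Write x = 44 + 132·t and substitute into x ≡ 10 (mod 17): 132·t ≡ 10 − 44 = -34 (mod 17).
    Reduce coefficients mod 17: 13·t ≡ 0 (mod 17).
    The inverse of 13 mod 17 is 4 (since 13·4 = 52 = 3·17 + 1), so t ≡ 4·0 = 0 ≡ 0 (mod 17).
    Then x = 44 + 132·0 = 44, valid modulo lcm(132, 17) = 2244: x ≡ 44 (mod 2244).
Verify against each original: 44 mod 4 = 0, 44 mod 11 = 0, 44 mod 3 = 2, 44 mod 17 = 10.

x ≡ 44 (mod 2244).


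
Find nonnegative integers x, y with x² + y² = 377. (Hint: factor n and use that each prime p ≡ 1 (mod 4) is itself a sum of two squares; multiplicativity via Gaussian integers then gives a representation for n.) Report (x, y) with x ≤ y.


Step 1: Factor n = 377 = 13 · 29.
Step 2: Check the mod-4 condition on each prime factor: 13 ≡ 1 (mod 4), exponent 1; 29 ≡ 1 (mod 4), exponent 1.
All primes ≡ 3 (mod 4) appear to even exponent (or don't appear), so by the two-squares theorem n IS expressible as a sum of two squares.
Step 3: Build a representation. Here n = 13 · 29 is a product of primes ≡ 1 (mod 4). Each prime p ≡ 1 (mod 4) is itself a sum of two squares; find a² by testing p − a² for a perfect square:
  13: 13 − 1² = 12, 13 − 2² = 9 = 3² ⇒ 13 = 2² + 3².
  29: 29 − 1² = 28, 29 − 2² = 25 = 5² ⇒ 29 = 2² + 5².
  Combine using the Brahmagupta–Fibonacci identity (a² + b²)(c² + d²) = (ac − bd)² + (ad + bc)² = (ac + bd)² + (ad − bc)²:
  13 · 29 = 377: from (2² + 3²)(2² + 5²), take (2·2 − 3·5, 2·5 + 3·2) = (4 − 15, 10 + 6) = (-11, 16); dropping signs (only squares matter) gives (11, 16); check 11² + 16² = 121 + 256 = 377 ✓.
Step 4: Order so x ≤ y and verify: 11² + 16² = 121 + 256 = 377 = n. ✓

n = 377 = 11² + 16² (one valid representation with x ≤ y).


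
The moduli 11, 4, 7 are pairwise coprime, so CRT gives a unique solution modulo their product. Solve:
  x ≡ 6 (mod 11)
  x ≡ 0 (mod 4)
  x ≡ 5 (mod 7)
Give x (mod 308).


Moduli 11, 4, 7 are pairwise coprime; by CRT there is a unique solution modulo M = 11 · 4 · 7 = 308.
Solve pairwise, accumulating the modulus:
  Start with x ≡ 6 (mod 11).
  Combine with x ≡ 0 (mod 4): since gcd(11, 4) = 1, we get a unique residue mod 44.
    Write x = 6 + 11·t and substitute into x ≡ 0 (mod 4): 11·t ≡ 0 − 6 = -6 (mod 4).
    Reduce coefficients mod 4: 3·t ≡ 2 (mod 4).
    The inverse of 3 mod 4 is 3 (since 3·3 = 9 = 2·4 + 1), so t ≡ 3·2 = 6 ≡ 2 (mod 4).
    Then x = 6 + 11·2 = 28, valid modulo lcm(11, 4) = 44: x ≡ 28 (mod 44).
  Combine with x ≡ 5 (mod 7): since gcd(44, 7) = 1, we get a unique residue mod 308.
    Write x = 28 + 44·t and substitute into x ≡ 5 (mod 7): 44·t ≡ 5 − 28 = -23 (mod 7).
    Reduce coefficients mod 7: 2·t ≡ 5 (mod 7).
    The inverse of 2 mod 7 is 4 (since 2·4 = 8 = 1·7 + 1), so t ≡ 4·5 = 20 ≡ 6 (mod 7).
    Then x = 28 + 44·6 = 292, valid modulo lcm(44, 7) = 308: x ≡ 292 (mod 308).
Verify: 292 mod 11 = 6 ✓, 292 mod 4 = 0 ✓, 292 mod 7 = 5 ✓.

x ≡ 292 (mod 308).


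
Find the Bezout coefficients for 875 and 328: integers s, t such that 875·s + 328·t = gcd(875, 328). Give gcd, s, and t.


Euclidean algorithm on (875, 328) — divide until remainder is 0:
  875 = 2 · 328 + 219
  328 = 1 · 219 + 109
  219 = 2 · 109 + 1
  109 = 109 · 1 + 0
gcd(875, 328) = 1.
Track Bezout coefficients alongside the remainders: start with r₀ = 875 = a·1 + b·0 (s = 1, t = 0) and r₁ = 328 = a·0 + b·1 (s = 0, t = 1); each new remainder r_{k+1} = r_{k-1} − q_k·r_k inherits s_{k+1} = s_{k-1} − q_k·s_k, t_{k+1} = t_{k-1} − q_k·t_k, so r_k = a·s_k + b·t_k at every step:
  q = 2: r = 219, s = 1 − 2·0 = 1, t = 0 − 2·1 = -2  (check: 875·1 + 328·(-2) = 219)
  q = 1: r = 109, s = 0 − 1·1 = -1, t = 1 − 1·(-2) = 3  (check: 875·(-1) + 328·3 = 109)
  q = 2: r = 1, s = 1 − 2·(-1) = 3, t = -2 − 2·3 = -8  (check: 875·3 + 328·(-8) = 1)
The row with r = 1 (the gcd) gives the Bezout coefficients s = 3, t = -8.
Result: 875 · (3) + 328 · (-8) = 1.

gcd(875, 328) = 1; s = 3, t = -8 (check: 875·3 + 328·(-8) = 1).


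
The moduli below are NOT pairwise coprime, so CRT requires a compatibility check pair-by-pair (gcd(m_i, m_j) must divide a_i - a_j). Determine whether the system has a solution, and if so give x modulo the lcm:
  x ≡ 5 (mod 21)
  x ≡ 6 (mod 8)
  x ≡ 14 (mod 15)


Moduli 21, 8, 15 are not pairwise coprime, so CRT works modulo lcm(m_i) when all pairwise compatibility conditions hold.
Pairwise compatibility: gcd(m_i, m_j) must divide a_i - a_j for every pair.
Merge one congruence at a time:
  Start: x ≡ 5 (mod 21).
  Combine with x ≡ 6 (mod 8): gcd(21, 8) = 1; 6 - 5 = 1, which IS divisible by 1, so compatible.
    Write x = 5 + 21·t and substitute into x ≡ 6 (mod 8): 21·t ≡ 6 − 5 = 1 (mod 8).
    Reduce coefficients mod 8: 5·t ≡ 1 (mod 8).
    The inverse of 5 mod 8 is 5 (since 5·5 = 25 = 3·8 + 1), so t ≡ 5·1 = 5 ≡ 5 (mod 8).
    Then x = 5 + 21·5 = 110, valid modulo lcm(21, 8) = 168: x ≡ 110 (mod 168).
  Combine with x ≡ 14 (mod 15): gcd(168, 15) = 3; 14 - 110 = -96, which IS divisible by 3, so compatible.
    Write x = 110 + 168·t and substitute into x ≡ 14 (mod 15): 168·t ≡ 14 − 110 = -96 (mod 15).
    Divide the congruence (and modulus) by g = 3: 56·t ≡ -32 (mod 5).
    Reduce coefficients mod 5: 1·t ≡ 3 (mod 5).
    So t ≡ 3 (mod 5).
    Then x = 110 + 168·3 = 614, valid modulo lcm(168, 15) = 840: x ≡ 614 (mod 840).
Verify: 614 mod 21 = 5, 614 mod 8 = 6, 614 mod 15 = 14.

x ≡ 614 (mod 840).


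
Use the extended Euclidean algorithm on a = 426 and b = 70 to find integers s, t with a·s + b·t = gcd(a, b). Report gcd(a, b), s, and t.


Euclidean algorithm on (426, 70) — divide until remainder is 0:
  426 = 6 · 70 + 6
  70 = 11 · 6 + 4
  6 = 1 · 4 + 2
  4 = 2 · 2 + 0
gcd(426, 70) = 2.
Track Bezout coefficients alongside the remainders: start with r₀ = 426 = a·1 + b·0 (s = 1, t = 0) and r₁ = 70 = a·0 + b·1 (s = 0, t = 1); each new remainder r_{k+1} = r_{k-1} − q_k·r_k inherits s_{k+1} = s_{k-1} − q_k·s_k, t_{k+1} = t_{k-1} − q_k·t_k, so r_k = a·s_k + b·t_k at every step:
  q = 6: r = 6, s = 1 − 6·0 = 1, t = 0 − 6·1 = -6  (check: 426·1 + 70·(-6) = 6)
  q = 11: r = 4, s = 0 − 11·1 = -11, t = 1 − 11·(-6) = 67  (check: 426·(-11) + 70·67 = 4)
  q = 1: r = 2, s = 1 − 1·(-11) = 12, t = -6 − 1·67 = -73  (check: 426·12 + 70·(-73) = 2)
The row with r = 2 (the gcd) gives the Bezout coefficients s = 12, t = -73.
Result: 426 · (12) + 70 · (-73) = 2.

gcd(426, 70) = 2; s = 12, t = -73 (check: 426·12 + 70·(-73) = 2).


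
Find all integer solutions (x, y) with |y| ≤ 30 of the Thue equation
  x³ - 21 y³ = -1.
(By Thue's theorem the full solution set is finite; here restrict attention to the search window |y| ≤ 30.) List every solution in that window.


The equation is x³ - 21y³ = -1. For fixed y, x³ = 21·y³ − 1, so a solution requires the RHS to be a perfect cube.
Strategy: iterate y from -30 to 30, compute RHS = 21·y³ − 1, and check whether it is a (positive or negative) perfect cube.
Check small values of y:
  y = 0: RHS = -1 = (-1)³ ⇒ x = -1 works.
  y = 1: RHS = 20 is not a perfect cube.
  y = -1: RHS = -22 is not a perfect cube.
  y = 2: RHS = 167 is not a perfect cube.
  y = -2: RHS = -169 is not a perfect cube.
  y = 3: RHS = 566 is not a perfect cube.
  y = -3: RHS = -568 is not a perfect cube.
Continuing the search up to |y| = 30 finds no further solutions beyond those listed.
Collected solutions: (-1, 0).

Solutions (with |y| ≤ 30): (-1, 0).


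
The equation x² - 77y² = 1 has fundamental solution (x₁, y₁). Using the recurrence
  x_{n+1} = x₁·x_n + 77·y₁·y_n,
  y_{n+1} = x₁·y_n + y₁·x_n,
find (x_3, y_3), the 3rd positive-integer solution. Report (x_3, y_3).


Step 1: Find the fundamental solution (x₁, y₁) of x² - 77y² = 1.
  Expand √77 as a continued fraction. a₀ = ⌊√77⌋ = 8; iterate m_{k+1} = d_k·a_k − m_k, d_{k+1} = (77 − m_{k+1}²)/d_k, a_{k+1} = ⌊(a₀ + m_{k+1})/d_{k+1}⌋ (starting m₀ = 0, d₀ = 1), with convergents p_k = a_k·p_{k-1} + p_{k-2}, q_k = a_k·q_{k-1} + q_{k-2} (p₋₁ = 1, q₋₁ = 0):
  k = 0: a₀ = 8; p₀/q₀ = 8/1; p₀² − 77·q₀² = 64 − 77 = -13.
  k = 1: m = 8, d = 13, a = ⌊(8 + 8)/13⌋ = 1; p/q = (1·8 + 1)/(1·1 + 0) = 9/1; p² − 77·q² = 81 − 77 = 4.
  k = 2: m = 5, d = 4, a = ⌊(8 + 5)/4⌋ = 3; p/q = (3·9 + 8)/(3·1 + 1) = 35/4; p² − 77·q² = 1225 − 1232 = -7.
  k = 3: m = 7, d = 7, a = ⌊(8 + 7)/7⌋ = 2; p/q = (2·35 + 9)/(2·4 + 1) = 79/9; p² − 77·q² = 6241 − 6237 = 4.
  k = 4: m = 7, d = 4, a = ⌊(8 + 7)/4⌋ = 3; p/q = (3·79 + 35)/(3·9 + 4) = 272/31; p² − 77·q² = 73984 − 73997 = -13.
  k = 5: m = 5, d = 13, a = ⌊(8 + 5)/13⌋ = 1; p/q = (1·272 + 79)/(1·31 + 9) = 351/40; p² − 77·q² = 123201 − 123200 = 1.
  The first convergent with p² − 77·q² = 1 gives the fundamental solution (x₁, y₁) = (351, 40).
Step 2: Apply the recurrence (x_{n+1}, y_{n+1}) = (x₁x_n + 77y₁y_n, x₁y_n + y₁x_n) repeatedly.
  From (x_1, y_1) = (351, 40): x_2 = 351·351 + 77·40·40 = 246401; y_2 = 351·40 + 40·351 = 28080.
  From (x_2, y_2) = (246401, 28080): x_3 = 351·246401 + 77·40·28080 = 172973151; y_3 = 351·28080 + 40·246401 = 19712120.
Step 3: Verify x_3² - 77·y_3² = 29919710966868801 - 29919710966868800 = 1 (should be 1). ✓

(x_1, y_1) = (351, 40); (x_3, y_3) = (172973151, 19712120).


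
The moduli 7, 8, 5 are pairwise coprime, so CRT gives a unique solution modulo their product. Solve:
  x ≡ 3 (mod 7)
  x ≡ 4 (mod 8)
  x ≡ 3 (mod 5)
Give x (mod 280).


Moduli 7, 8, 5 are pairwise coprime; by CRT there is a unique solution modulo M = 7 · 8 · 5 = 280.
Solve pairwise, accumulating the modulus:
  Start with x ≡ 3 (mod 7).
  Combine with x ≡ 4 (mod 8): since gcd(7, 8) = 1, we get a unique residue mod 56.
    Write x = 3 + 7·t and substitute into x ≡ 4 (mod 8): 7·t ≡ 4 − 3 = 1 (mod 8).
    The inverse of 7 mod 8 is 7 (since 7·7 = 49 = 6·8 + 1), so t ≡ 7·1 = 7 ≡ 7 (mod 8).
    Then x = 3 + 7·7 = 52, valid modulo lcm(7, 8) = 56: x ≡ 52 (mod 56).
  Combine with x ≡ 3 (mod 5): since gcd(56, 5) = 1, we get a unique residue mod 280.
    Write x = 52 + 56·t and substitute into x ≡ 3 (mod 5): 56·t ≡ 3 − 52 = -49 (mod 5).
    Reduce coefficients mod 5: 1·t ≡ 1 (mod 5).
    So t ≡ 1 (mod 5).
    Then x = 52 + 56·1 = 108, valid modulo lcm(56, 5) = 280: x ≡ 108 (mod 280).
Verify: 108 mod 7 = 3 ✓, 108 mod 8 = 4 ✓, 108 mod 5 = 3 ✓.

x ≡ 108 (mod 280).


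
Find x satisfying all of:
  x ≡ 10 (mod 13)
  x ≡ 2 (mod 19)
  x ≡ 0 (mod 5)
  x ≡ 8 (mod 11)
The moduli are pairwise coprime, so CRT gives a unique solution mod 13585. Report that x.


Product of moduli M = 13 · 19 · 5 · 11 = 13585.
Merge one congruence at a time:
  Start: x ≡ 10 (mod 13).
  Combine with x ≡ 2 (mod 19); new modulus lcm = 247.
    Write x = 10 + 13·t and substitute into x ≡ 2 (mod 19): 13·t ≡ 2 − 10 = -8 (mod 19).
    Reduce coefficients mod 19: 13·t ≡ 11 (mod 19).
    The inverse of 13 mod 19 is 3 (since 13·3 = 39 = 2·19 + 1), so t ≡ 3·11 = 33 ≡ 14 (mod 19).
    Then x = 10 + 13·14 = 192, valid modulo lcm(13, 19) = 247: x ≡ 192 (mod 247).
  Combine with x ≡ 0 (mod 5); new modulus lcm = 1235.
    Write x = 192 + 247·t and substitute into x ≡ 0 (mod 5): 247·t ≡ 0 − 192 = -192 (mod 5).
    Reduce coefficients mod 5: 2·t ≡ 3 (mod 5).
    The inverse of 2 mod 5 is 3 (since 2·3 = 6 = 1·5 + 1), so t ≡ 3·3 = 9 ≡ 4 (mod 5).
    Then x = 192 + 247·4 = 1180, valid modulo lcm(247, 5) = 1235: x ≡ 1180 (mod 1235).
  Combine with x ≡ 8 (mod 11); new modulus lcm = 13585.
    Write x = 1180 + 1235·t and substitute into x ≡ 8 (mod 11): 1235·t ≡ 8 − 1180 = -1172 (mod 11).
    Reduce coefficients mod 11: 3·t ≡ 5 (mod 11).
    The inverse of 3 mod 11 is 4 (since 3·4 = 12 = 1·11 + 1), so t ≡ 4·5 = 20 ≡ 9 (mod 11).
    Then x = 1180 + 1235·9 = 12295, valid modulo lcm(1235, 11) = 13585: x ≡ 12295 (mod 13585).
Verify against each original: 12295 mod 13 = 10, 12295 mod 19 = 2, 12295 mod 5 = 0, 12295 mod 11 = 8.

x ≡ 12295 (mod 13585).


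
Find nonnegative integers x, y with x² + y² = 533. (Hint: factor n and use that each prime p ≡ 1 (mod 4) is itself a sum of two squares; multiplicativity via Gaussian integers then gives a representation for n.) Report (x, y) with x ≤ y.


Step 1: Factor n = 533 = 13 · 41.
Step 2: Check the mod-4 condition on each prime factor: 13 ≡ 1 (mod 4), exponent 1; 41 ≡ 1 (mod 4), exponent 1.
All primes ≡ 3 (mod 4) appear to even exponent (or don't appear), so by the two-squares theorem n IS expressible as a sum of two squares.
Step 3: Build a representation. Here n = 13 · 41 is a product of primes ≡ 1 (mod 4). Each prime p ≡ 1 (mod 4) is itself a sum of two squares; find a² by testing p − a² for a perfect square:
  13: 13 − 1² = 12, 13 − 2² = 9 = 3² ⇒ 13 = 2² + 3².
  41: 41 − 1² = 40, 41 − 2² = 37, 41 − 3² = 32, 41 − 4² = 25 = 5² ⇒ 41 = 4² + 5².
  Combine using the Brahmagupta–Fibonacci identity (a² + b²)(c² + d²) = (ac − bd)² + (ad + bc)² = (ac + bd)² + (ad − bc)²:
  13 · 41 = 533: from (2² + 3²)(4² + 5²), take (2·4 − 3·5, 2·5 + 3·4) = (8 − 15, 10 + 12) = (-7, 22); dropping signs (only squares matter) gives (7, 22); check 7² + 22² = 49 + 484 = 533 ✓.
Step 4: Order so x ≤ y and verify: 7² + 22² = 49 + 484 = 533 = n. ✓

n = 533 = 7² + 22² (one valid representation with x ≤ y).


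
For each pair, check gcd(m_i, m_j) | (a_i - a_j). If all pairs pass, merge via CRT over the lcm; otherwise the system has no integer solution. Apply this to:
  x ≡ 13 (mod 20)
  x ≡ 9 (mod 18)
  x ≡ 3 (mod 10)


Moduli 20, 18, 10 are not pairwise coprime, so CRT works modulo lcm(m_i) when all pairwise compatibility conditions hold.
Pairwise compatibility: gcd(m_i, m_j) must divide a_i - a_j for every pair.
Merge one congruence at a time:
  Start: x ≡ 13 (mod 20).
  Combine with x ≡ 9 (mod 18): gcd(20, 18) = 2; 9 - 13 = -4, which IS divisible by 2, so compatible.
    Write x = 13 + 20·t and substitute into x ≡ 9 (mod 18): 20·t ≡ 9 − 13 = -4 (mod 18).
    Divide the congruence (and modulus) by g = 2: 10·t ≡ -2 (mod 9).
    Reduce coefficients mod 9: 1·t ≡ 7 (mod 9).
    So t ≡ 7 (mod 9).
    Then x = 13 + 20·7 = 153, valid modulo lcm(20, 18) = 180: x ≡ 153 (mod 180).
  Combine with x ≡ 3 (mod 10): gcd(180, 10) = 10; 3 - 153 = -150, which IS divisible by 10, so compatible.
    Write x = 153 + 180·t and substitute into x ≡ 3 (mod 10): 180·t ≡ 3 − 153 = -150 (mod 10).
    Divide the congruence (and modulus) by g = 10: 18·t ≡ -15 (mod 1).
    Modulo 1 every t works; take t = 0.
    Then x = 153 + 180·0 = 153, valid modulo lcm(180, 10) = 180: x ≡ 153 (mod 180).
Verify: 153 mod 20 = 13, 153 mod 18 = 9, 153 mod 10 = 3.

x ≡ 153 (mod 180).


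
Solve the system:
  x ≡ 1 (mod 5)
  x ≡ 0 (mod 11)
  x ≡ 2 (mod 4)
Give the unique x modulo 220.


Moduli 5, 11, 4 are pairwise coprime; by CRT there is a unique solution modulo M = 5 · 11 · 4 = 220.
Solve pairwise, accumulating the modulus:
  Start with x ≡ 1 (mod 5).
  Combine with x ≡ 0 (mod 11): since gcd(5, 11) = 1, we get a unique residue mod 55.
    Write x = 1 + 5·t and substitute into x ≡ 0 (mod 11): 5·t ≡ 0 − 1 = -1 (mod 11).
    Reduce coefficients mod 11: 5·t ≡ 10 (mod 11).
    The inverse of 5 mod 11 is 9 (since 5·9 = 45 = 4·11 + 1), so t ≡ 9·10 = 90 ≡ 2 (mod 11).
    Then x = 1 + 5·2 = 11, valid modulo lcm(5, 11) = 55: x ≡ 11 (mod 55).
  Combine with x ≡ 2 (mod 4): since gcd(55, 4) = 1, we get a unique residue mod 220.
    Write x = 11 + 55·t and substitute into x ≡ 2 (mod 4): 55·t ≡ 2 − 11 = -9 (mod 4).
    Reduce coefficients mod 4: 3·t ≡ 3 (mod 4).
    The inverse of 3 mod 4 is 3 (since 3·3 = 9 = 2·4 + 1), so t ≡ 3·3 = 9 ≡ 1 (mod 4).
    Then x = 11 + 55·1 = 66, valid modulo lcm(55, 4) = 220: x ≡ 66 (mod 220).
Verify: 66 mod 5 = 1 ✓, 66 mod 11 = 0 ✓, 66 mod 4 = 2 ✓.

x ≡ 66 (mod 220).


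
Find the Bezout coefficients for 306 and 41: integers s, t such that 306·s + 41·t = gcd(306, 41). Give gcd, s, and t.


Euclidean algorithm on (306, 41) — divide until remainder is 0:
  306 = 7 · 41 + 19
  41 = 2 · 19 + 3
  19 = 6 · 3 + 1
  3 = 3 · 1 + 0
gcd(306, 41) = 1.
Track Bezout coefficients alongside the remainders: start with r₀ = 306 = a·1 + b·0 (s = 1, t = 0) and r₁ = 41 = a·0 + b·1 (s = 0, t = 1); each new remainder r_{k+1} = r_{k-1} − q_k·r_k inherits s_{k+1} = s_{k-1} − q_k·s_k, t_{k+1} = t_{k-1} − q_k·t_k, so r_k = a·s_k + b·t_k at every step:
  q = 7: r = 19, s = 1 − 7·0 = 1, t = 0 − 7·1 = -7  (check: 306·1 + 41·(-7) = 19)
  q = 2: r = 3, s = 0 − 2·1 = -2, t = 1 − 2·(-7) = 15  (check: 306·(-2) + 41·15 = 3)
  q = 6: r = 1, s = 1 − 6·(-2) = 13, t = -7 − 6·15 = -97  (check: 306·13 + 41·(-97) = 1)
The row with r = 1 (the gcd) gives the Bezout coefficients s = 13, t = -97.
Result: 306 · (13) + 41 · (-97) = 1.

gcd(306, 41) = 1; s = 13, t = -97 (check: 306·13 + 41·(-97) = 1).
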